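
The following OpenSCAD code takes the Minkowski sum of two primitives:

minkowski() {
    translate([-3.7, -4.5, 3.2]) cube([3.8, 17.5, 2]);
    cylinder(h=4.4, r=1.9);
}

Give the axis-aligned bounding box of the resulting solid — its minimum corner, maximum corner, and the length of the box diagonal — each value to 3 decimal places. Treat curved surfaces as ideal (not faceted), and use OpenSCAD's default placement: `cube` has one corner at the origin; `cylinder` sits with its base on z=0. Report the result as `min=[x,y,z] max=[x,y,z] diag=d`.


A = translate([-3.7, -4.5, 3.2]) cube([3.8, 17.5, 2]) → bbox [-3.7,-4.5,3.2] .. [0.1,13,5.2]
B = cylinder(h=4.4, r=1.9) → bbox [-1.9,-1.9,0] .. [1.9,1.9,4.4]
lo = A.lo+B.lo = [-3.7-1.9, -4.5-1.9, 3.2+0] = [-5.600,-6.400,3.200]
hi = A.hi+B.hi = [0.1+1.9, 13+1.9, 5.2+4.4] = [2.000,14.900,9.600]
diag = √(7.6²+21.3²+6.4²) = √552.41 = 23.503

min=[-5.600,-6.400,3.200] max=[2.000,14.900,9.600] diag=23.503


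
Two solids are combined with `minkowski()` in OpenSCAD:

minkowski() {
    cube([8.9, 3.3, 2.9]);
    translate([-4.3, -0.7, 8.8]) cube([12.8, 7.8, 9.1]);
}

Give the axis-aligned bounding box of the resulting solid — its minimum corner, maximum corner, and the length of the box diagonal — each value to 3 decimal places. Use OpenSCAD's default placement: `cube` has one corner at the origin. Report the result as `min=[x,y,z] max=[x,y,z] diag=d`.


min=[-4.300,-0.700,8.800] max=[17.400,10.400,20.800] diag=27.168

A = translate([-4.3, -0.7, 8.8]) cube([12.8, 7.8, 9.1]) → bbox [-4.3,-0.7,8.8] .. [8.5,7.1,17.9]
B = cube([8.9, 3.3, 2.9]) → bbox [0,0,0] .. [8.9,3.3,2.9]
lo = A.lo+B.lo = [-4.3+0, -0.7+0, 8.8+0] = [-4.300,-0.700,8.800]
hi = A.hi+B.hi = [8.5+8.9, 7.1+3.3, 17.9+2.9] = [17.400,10.400,20.800]
diag = √(21.7²+11.1²+12²) = √738.1 = 27.168


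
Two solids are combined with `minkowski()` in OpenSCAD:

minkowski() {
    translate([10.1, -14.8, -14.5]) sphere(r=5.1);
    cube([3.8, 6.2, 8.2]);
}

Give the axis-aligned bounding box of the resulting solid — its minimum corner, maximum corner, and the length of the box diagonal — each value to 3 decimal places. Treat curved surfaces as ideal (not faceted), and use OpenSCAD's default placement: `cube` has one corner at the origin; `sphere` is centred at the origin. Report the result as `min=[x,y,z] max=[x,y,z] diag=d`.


A = translate([10.1, -14.8, -14.5]) sphere(r=5.1) → bbox [5,-19.9,-19.6] .. [15.2,-9.7,-9.4]
B = cube([3.8, 6.2, 8.2]) → bbox [0,0,0] .. [3.8,6.2,8.2]
lo = A.lo+B.lo = [5+0, -19.9+0, -19.6+0] = [5.000,-19.900,-19.600]
hi = A.hi+B.hi = [15.2+3.8, -9.7+6.2, -9.4+8.2] = [19.000,-3.500,-1.200]
diag = √(14²+16.4²+18.4²) = √803.52 = 28.346

min=[5.000,-19.900,-19.600] max=[19.000,-3.500,-1.200] diag=28.346


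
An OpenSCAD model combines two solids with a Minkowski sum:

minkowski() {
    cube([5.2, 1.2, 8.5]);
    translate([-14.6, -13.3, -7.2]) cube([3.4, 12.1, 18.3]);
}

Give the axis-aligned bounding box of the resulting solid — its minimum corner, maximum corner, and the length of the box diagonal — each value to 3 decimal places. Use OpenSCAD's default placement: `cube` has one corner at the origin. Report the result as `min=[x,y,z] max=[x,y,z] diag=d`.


A = translate([-14.6, -13.3, -7.2]) cube([3.4, 12.1, 18.3]) → bbox [-14.6,-13.3,-7.2] .. [-11.2,-1.2,11.1]
B = cube([5.2, 1.2, 8.5]) → bbox [0,0,0] .. [5.2,1.2,8.5]
lo = A.lo+B.lo = [-14.6+0, -13.3+0, -7.2+0] = [-14.600,-13.300,-7.200]
hi = A.hi+B.hi = [-11.2+5.2, -1.2+1.2, 11.1+8.5] = [-6.000,0.000,19.600]
diag = √(8.6²+13.3²+26.8²) = √969.09 = 31.130

min=[-14.600,-13.300,-7.200] max=[-6.000,0.000,19.600] diag=31.130


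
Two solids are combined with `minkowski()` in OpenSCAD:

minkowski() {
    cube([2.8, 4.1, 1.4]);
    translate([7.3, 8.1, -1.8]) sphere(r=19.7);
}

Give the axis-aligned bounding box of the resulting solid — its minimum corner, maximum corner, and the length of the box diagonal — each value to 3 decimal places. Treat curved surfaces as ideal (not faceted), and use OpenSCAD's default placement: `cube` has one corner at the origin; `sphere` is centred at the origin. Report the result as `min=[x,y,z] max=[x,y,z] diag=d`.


A = translate([7.3, 8.1, -1.8]) sphere(r=19.7) → bbox [-12.4,-11.6,-21.5] .. [27,27.8,17.9]
B = cube([2.8, 4.1, 1.4]) → bbox [0,0,0] .. [2.8,4.1,1.4]
lo = A.lo+B.lo = [-12.4+0, -11.6+0, -21.5+0] = [-12.400,-11.600,-21.500]
hi = A.hi+B.hi = [27+2.8, 27.8+4.1, 17.9+1.4] = [29.800,31.900,19.300]
diag = √(42.2²+43.5²+40.8²) = √5337.73 = 73.060

min=[-12.400,-11.600,-21.500] max=[29.800,31.900,19.300] diag=73.060


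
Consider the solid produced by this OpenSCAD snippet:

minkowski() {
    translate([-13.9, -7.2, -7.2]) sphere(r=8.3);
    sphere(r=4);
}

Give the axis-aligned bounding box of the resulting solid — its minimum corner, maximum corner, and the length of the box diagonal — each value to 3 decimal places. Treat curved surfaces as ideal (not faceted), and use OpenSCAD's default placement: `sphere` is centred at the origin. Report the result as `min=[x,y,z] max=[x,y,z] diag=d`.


A = translate([-13.9, -7.2, -7.2]) sphere(r=8.3) → bbox [-22.2,-15.5,-15.5] .. [-5.6,1.1,1.1]
B = sphere(r=4) → bbox [-4,-4,-4] .. [4,4,4]
lo = A.lo+B.lo = [-22.2-4, -15.5-4, -15.5-4] = [-26.200,-19.500,-19.500]
hi = A.hi+B.hi = [-5.6+4, 1.1+4, 1.1+4] = [-1.600,5.100,5.100]
diag = √(24.6²+24.6²+24.6²) = √1815.48 = 42.608

min=[-26.200,-19.500,-19.500] max=[-1.600,5.100,5.100] diag=42.608


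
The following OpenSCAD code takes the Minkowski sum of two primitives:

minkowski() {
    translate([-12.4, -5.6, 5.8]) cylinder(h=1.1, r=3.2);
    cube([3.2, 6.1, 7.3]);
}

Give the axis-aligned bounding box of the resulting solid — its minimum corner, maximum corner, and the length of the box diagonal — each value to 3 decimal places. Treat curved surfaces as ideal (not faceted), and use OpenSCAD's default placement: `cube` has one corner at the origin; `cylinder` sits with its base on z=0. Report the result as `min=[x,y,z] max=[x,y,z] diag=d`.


A = translate([-12.4, -5.6, 5.8]) cylinder(h=1.1, r=3.2) → bbox [-15.6,-8.8,5.8] .. [-9.2,-2.4,6.9]
B = cube([3.2, 6.1, 7.3]) → bbox [0,0,0] .. [3.2,6.1,7.3]
lo = A.lo+B.lo = [-15.6+0, -8.8+0, 5.8+0] = [-15.600,-8.800,5.800]
hi = A.hi+B.hi = [-9.2+3.2, -2.4+6.1, 6.9+7.3] = [-6.000,3.700,14.200]
diag = √(9.6²+12.5²+8.4²) = √318.97 = 17.860

min=[-15.600,-8.800,5.800] max=[-6.000,3.700,14.200] diag=17.860


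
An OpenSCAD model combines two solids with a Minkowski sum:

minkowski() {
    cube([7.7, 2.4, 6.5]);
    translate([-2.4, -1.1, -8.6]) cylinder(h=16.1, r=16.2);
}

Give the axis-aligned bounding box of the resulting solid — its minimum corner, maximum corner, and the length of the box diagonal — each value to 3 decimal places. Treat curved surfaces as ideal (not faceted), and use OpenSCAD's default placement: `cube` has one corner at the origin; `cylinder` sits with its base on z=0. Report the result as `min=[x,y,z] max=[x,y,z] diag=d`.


min=[-18.600,-17.300,-8.600] max=[21.500,17.500,14.000] diag=57.705

A = translate([-2.4, -1.1, -8.6]) cylinder(h=16.1, r=16.2) → bbox [-18.6,-17.3,-8.6] .. [13.8,15.1,7.5]
B = cube([7.7, 2.4, 6.5]) → bbox [0,0,0] .. [7.7,2.4,6.5]
lo = A.lo+B.lo = [-18.6+0, -17.3+0, -8.6+0] = [-18.600,-17.300,-8.600]
hi = A.hi+B.hi = [13.8+7.7, 15.1+2.4, 7.5+6.5] = [21.500,17.500,14.000]
diag = √(40.1²+34.8²+22.6²) = √3329.81 = 57.705


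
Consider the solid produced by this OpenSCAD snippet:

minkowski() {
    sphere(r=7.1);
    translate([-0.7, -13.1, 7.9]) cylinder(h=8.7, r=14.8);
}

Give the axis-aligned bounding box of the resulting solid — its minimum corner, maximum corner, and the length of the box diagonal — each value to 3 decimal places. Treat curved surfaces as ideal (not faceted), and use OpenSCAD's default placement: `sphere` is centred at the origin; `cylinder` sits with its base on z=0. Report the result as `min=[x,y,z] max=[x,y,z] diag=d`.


A = translate([-0.7, -13.1, 7.9]) cylinder(h=8.7, r=14.8) → bbox [-15.5,-27.9,7.9] .. [14.1,1.7,16.6]
B = sphere(r=7.1) → bbox [-7.1,-7.1,-7.1] .. [7.1,7.1,7.1]
lo = A.lo+B.lo = [-15.5-7.1, -27.9-7.1, 7.9-7.1] = [-22.600,-35.000,0.800]
hi = A.hi+B.hi = [14.1+7.1, 1.7+7.1, 16.6+7.1] = [21.200,8.800,23.700]
diag = √(43.8²+43.8²+22.9²) = √4361.29 = 66.040

min=[-22.600,-35.000,0.800] max=[21.200,8.800,23.700] diag=66.040


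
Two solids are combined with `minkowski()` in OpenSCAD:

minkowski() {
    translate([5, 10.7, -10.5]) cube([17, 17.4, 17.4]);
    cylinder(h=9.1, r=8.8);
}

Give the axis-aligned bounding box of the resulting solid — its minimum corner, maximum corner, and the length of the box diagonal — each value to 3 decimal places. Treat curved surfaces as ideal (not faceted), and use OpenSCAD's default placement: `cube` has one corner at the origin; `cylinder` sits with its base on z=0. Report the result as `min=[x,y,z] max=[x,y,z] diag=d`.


A = translate([5, 10.7, -10.5]) cube([17, 17.4, 17.4]) → bbox [5,10.7,-10.5] .. [22,28.1,6.9]
B = cylinder(h=9.1, r=8.8) → bbox [-8.8,-8.8,0] .. [8.8,8.8,9.1]
lo = A.lo+B.lo = [5-8.8, 10.7-8.8, -10.5+0] = [-3.800,1.900,-10.500]
hi = A.hi+B.hi = [22+8.8, 28.1+8.8, 6.9+9.1] = [30.800,36.900,16.000]
diag = √(34.6²+35²+26.5²) = √3124.41 = 55.896

min=[-3.800,1.900,-10.500] max=[30.800,36.900,16.000] diag=55.896


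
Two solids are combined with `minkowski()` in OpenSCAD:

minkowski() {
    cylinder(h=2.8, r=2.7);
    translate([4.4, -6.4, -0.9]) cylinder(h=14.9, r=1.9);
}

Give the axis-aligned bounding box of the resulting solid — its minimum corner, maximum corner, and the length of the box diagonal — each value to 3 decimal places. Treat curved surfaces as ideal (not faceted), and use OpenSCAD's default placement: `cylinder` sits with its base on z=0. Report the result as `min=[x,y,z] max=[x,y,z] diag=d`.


min=[-0.200,-11.000,-0.900] max=[9.000,-1.800,16.800] diag=21.967

A = translate([4.4, -6.4, -0.9]) cylinder(h=14.9, r=1.9) → bbox [2.5,-8.3,-0.9] .. [6.3,-4.5,14]
B = cylinder(h=2.8, r=2.7) → bbox [-2.7,-2.7,0] .. [2.7,2.7,2.8]
lo = A.lo+B.lo = [2.5-2.7, -8.3-2.7, -0.9+0] = [-0.200,-11.000,-0.900]
hi = A.hi+B.hi = [6.3+2.7, -4.5+2.7, 14+2.8] = [9.000,-1.800,16.800]
diag = √(9.2²+9.2²+17.7²) = √482.57 = 21.967


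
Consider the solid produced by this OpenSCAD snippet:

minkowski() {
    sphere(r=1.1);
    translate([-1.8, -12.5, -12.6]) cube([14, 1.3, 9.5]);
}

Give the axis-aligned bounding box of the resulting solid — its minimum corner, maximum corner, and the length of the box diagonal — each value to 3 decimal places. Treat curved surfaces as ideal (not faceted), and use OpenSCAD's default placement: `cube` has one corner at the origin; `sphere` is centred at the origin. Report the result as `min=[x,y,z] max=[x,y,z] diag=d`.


A = translate([-1.8, -12.5, -12.6]) cube([14, 1.3, 9.5]) → bbox [-1.8,-12.5,-12.6] .. [12.2,-11.2,-3.1]
B = sphere(r=1.1) → bbox [-1.1,-1.1,-1.1] .. [1.1,1.1,1.1]
lo = A.lo+B.lo = [-1.8-1.1, -12.5-1.1, -12.6-1.1] = [-2.900,-13.600,-13.700]
hi = A.hi+B.hi = [12.2+1.1, -11.2+1.1, -3.1+1.1] = [13.300,-10.100,-2.000]
diag = √(16.2²+3.5²+11.7²) = √411.58 = 20.287

min=[-2.900,-13.600,-13.700] max=[13.300,-10.100,-2.000] diag=20.287


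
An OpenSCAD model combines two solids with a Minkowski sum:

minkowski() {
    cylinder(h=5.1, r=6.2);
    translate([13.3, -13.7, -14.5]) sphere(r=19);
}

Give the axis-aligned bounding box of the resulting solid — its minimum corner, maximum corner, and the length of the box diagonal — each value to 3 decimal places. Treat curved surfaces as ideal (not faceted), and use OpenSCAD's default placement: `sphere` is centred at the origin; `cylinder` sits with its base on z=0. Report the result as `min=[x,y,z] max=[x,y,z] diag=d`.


min=[-11.900,-38.900,-33.500] max=[38.500,11.500,9.600] diag=83.294

A = translate([13.3, -13.7, -14.5]) sphere(r=19) → bbox [-5.7,-32.7,-33.5] .. [32.3,5.3,4.5]
B = cylinder(h=5.1, r=6.2) → bbox [-6.2,-6.2,0] .. [6.2,6.2,5.1]
lo = A.lo+B.lo = [-5.7-6.2, -32.7-6.2, -33.5+0] = [-11.900,-38.900,-33.500]
hi = A.hi+B.hi = [32.3+6.2, 5.3+6.2, 4.5+5.1] = [38.500,11.500,9.600]
diag = √(50.4²+50.4²+43.1²) = √6937.93 = 83.294


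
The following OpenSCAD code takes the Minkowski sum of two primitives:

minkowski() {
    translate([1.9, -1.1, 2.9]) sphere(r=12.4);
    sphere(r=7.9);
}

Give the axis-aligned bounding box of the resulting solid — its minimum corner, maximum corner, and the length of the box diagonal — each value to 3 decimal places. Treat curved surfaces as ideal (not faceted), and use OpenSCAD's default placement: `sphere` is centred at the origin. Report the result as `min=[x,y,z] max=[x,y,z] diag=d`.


A = translate([1.9, -1.1, 2.9]) sphere(r=12.4) → bbox [-10.5,-13.5,-9.5] .. [14.3,11.3,15.3]
B = sphere(r=7.9) → bbox [-7.9,-7.9,-7.9] .. [7.9,7.9,7.9]
lo = A.lo+B.lo = [-10.5-7.9, -13.5-7.9, -9.5-7.9] = [-18.400,-21.400,-17.400]
hi = A.hi+B.hi = [14.3+7.9, 11.3+7.9, 15.3+7.9] = [22.200,19.200,23.200]
diag = √(40.6²+40.6²+40.6²) = √4945.08 = 70.321

min=[-18.400,-21.400,-17.400] max=[22.200,19.200,23.200] diag=70.321


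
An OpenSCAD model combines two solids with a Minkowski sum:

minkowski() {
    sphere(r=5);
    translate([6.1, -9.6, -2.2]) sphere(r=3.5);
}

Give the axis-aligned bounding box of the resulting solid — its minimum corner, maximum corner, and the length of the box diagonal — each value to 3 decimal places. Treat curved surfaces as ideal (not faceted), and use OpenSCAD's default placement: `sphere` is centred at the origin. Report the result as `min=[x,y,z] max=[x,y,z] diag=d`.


A = translate([6.1, -9.6, -2.2]) sphere(r=3.5) → bbox [2.6,-13.1,-5.7] .. [9.6,-6.1,1.3]
B = sphere(r=5) → bbox [-5,-5,-5] .. [5,5,5]
lo = A.lo+B.lo = [2.6-5, -13.1-5, -5.7-5] = [-2.400,-18.100,-10.700]
hi = A.hi+B.hi = [9.6+5, -6.1+5, 1.3+5] = [14.600,-1.100,6.300]
diag = √(17²+17²+17²) = √867 = 29.445

min=[-2.400,-18.100,-10.700] max=[14.600,-1.100,6.300] diag=29.445


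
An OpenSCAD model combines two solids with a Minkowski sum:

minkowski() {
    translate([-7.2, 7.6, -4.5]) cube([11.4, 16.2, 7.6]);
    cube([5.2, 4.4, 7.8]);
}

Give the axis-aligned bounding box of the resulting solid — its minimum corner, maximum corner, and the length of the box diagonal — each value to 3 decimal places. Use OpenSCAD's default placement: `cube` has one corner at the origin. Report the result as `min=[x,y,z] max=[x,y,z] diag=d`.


min=[-7.200,7.600,-4.500] max=[9.400,28.200,10.900] diag=30.612

A = translate([-7.2, 7.6, -4.5]) cube([11.4, 16.2, 7.6]) → bbox [-7.2,7.6,-4.5] .. [4.2,23.8,3.1]
B = cube([5.2, 4.4, 7.8]) → bbox [0,0,0] .. [5.2,4.4,7.8]
lo = A.lo+B.lo = [-7.2+0, 7.6+0, -4.5+0] = [-7.200,7.600,-4.500]
hi = A.hi+B.hi = [4.2+5.2, 23.8+4.4, 3.1+7.8] = [9.400,28.200,10.900]
diag = √(16.6²+20.6²+15.4²) = √937.08 = 30.612


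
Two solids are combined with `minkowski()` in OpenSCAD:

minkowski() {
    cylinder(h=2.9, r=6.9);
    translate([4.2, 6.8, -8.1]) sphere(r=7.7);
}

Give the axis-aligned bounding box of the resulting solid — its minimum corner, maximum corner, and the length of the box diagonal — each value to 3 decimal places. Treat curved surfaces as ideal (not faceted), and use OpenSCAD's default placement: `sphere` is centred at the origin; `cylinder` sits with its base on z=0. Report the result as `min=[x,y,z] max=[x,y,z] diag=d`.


A = translate([4.2, 6.8, -8.1]) sphere(r=7.7) → bbox [-3.5,-0.9,-15.8] .. [11.9,14.5,-0.4]
B = cylinder(h=2.9, r=6.9) → bbox [-6.9,-6.9,0] .. [6.9,6.9,2.9]
lo = A.lo+B.lo = [-3.5-6.9, -0.9-6.9, -15.8+0] = [-10.400,-7.800,-15.800]
hi = A.hi+B.hi = [11.9+6.9, 14.5+6.9, -0.4+2.9] = [18.800,21.400,2.500]
diag = √(29.2²+29.2²+18.3²) = √2040.17 = 45.168

min=[-10.400,-7.800,-15.800] max=[18.800,21.400,2.500] diag=45.168


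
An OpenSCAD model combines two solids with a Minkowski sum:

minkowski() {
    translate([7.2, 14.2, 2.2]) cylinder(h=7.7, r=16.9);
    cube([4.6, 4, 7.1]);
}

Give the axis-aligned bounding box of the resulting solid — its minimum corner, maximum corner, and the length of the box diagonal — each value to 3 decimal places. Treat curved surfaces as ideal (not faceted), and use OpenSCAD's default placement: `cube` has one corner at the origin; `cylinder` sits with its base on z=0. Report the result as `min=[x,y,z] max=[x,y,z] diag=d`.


min=[-9.700,-2.700,2.200] max=[28.700,35.100,17.000] diag=55.879

A = translate([7.2, 14.2, 2.2]) cylinder(h=7.7, r=16.9) → bbox [-9.7,-2.7,2.2] .. [24.1,31.1,9.9]
B = cube([4.6, 4, 7.1]) → bbox [0,0,0] .. [4.6,4,7.1]
lo = A.lo+B.lo = [-9.7+0, -2.7+0, 2.2+0] = [-9.700,-2.700,2.200]
hi = A.hi+B.hi = [24.1+4.6, 31.1+4, 9.9+7.1] = [28.700,35.100,17.000]
diag = √(38.4²+37.8²+14.8²) = √3122.44 = 55.879


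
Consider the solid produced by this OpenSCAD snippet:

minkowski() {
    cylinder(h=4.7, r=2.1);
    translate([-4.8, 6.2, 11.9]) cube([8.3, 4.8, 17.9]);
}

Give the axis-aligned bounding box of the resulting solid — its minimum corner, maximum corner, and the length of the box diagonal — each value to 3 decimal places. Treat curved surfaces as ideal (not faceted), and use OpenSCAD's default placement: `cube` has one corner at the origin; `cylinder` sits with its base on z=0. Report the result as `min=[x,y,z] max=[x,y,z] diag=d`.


A = translate([-4.8, 6.2, 11.9]) cube([8.3, 4.8, 17.9]) → bbox [-4.8,6.2,11.9] .. [3.5,11,29.8]
B = cylinder(h=4.7, r=2.1) → bbox [-2.1,-2.1,0] .. [2.1,2.1,4.7]
lo = A.lo+B.lo = [-4.8-2.1, 6.2-2.1, 11.9+0] = [-6.900,4.100,11.900]
hi = A.hi+B.hi = [3.5+2.1, 11+2.1, 29.8+4.7] = [5.600,13.100,34.500]
diag = √(12.5²+9²+22.6²) = √748.01 = 27.350

min=[-6.900,4.100,11.900] max=[5.600,13.100,34.500] diag=27.350


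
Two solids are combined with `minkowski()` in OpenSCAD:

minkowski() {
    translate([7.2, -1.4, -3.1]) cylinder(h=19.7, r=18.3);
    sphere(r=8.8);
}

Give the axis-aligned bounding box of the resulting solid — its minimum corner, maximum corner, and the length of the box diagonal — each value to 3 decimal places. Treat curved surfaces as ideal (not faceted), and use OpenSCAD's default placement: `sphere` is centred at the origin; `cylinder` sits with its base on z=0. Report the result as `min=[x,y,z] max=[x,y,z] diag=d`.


min=[-19.900,-28.500,-11.900] max=[34.300,25.700,25.400] diag=85.244

A = translate([7.2, -1.4, -3.1]) cylinder(h=19.7, r=18.3) → bbox [-11.1,-19.7,-3.1] .. [25.5,16.9,16.6]
B = sphere(r=8.8) → bbox [-8.8,-8.8,-8.8] .. [8.8,8.8,8.8]
lo = A.lo+B.lo = [-11.1-8.8, -19.7-8.8, -3.1-8.8] = [-19.900,-28.500,-11.900]
hi = A.hi+B.hi = [25.5+8.8, 16.9+8.8, 16.6+8.8] = [34.300,25.700,25.400]
diag = √(54.2²+54.2²+37.3²) = √7266.57 = 85.244


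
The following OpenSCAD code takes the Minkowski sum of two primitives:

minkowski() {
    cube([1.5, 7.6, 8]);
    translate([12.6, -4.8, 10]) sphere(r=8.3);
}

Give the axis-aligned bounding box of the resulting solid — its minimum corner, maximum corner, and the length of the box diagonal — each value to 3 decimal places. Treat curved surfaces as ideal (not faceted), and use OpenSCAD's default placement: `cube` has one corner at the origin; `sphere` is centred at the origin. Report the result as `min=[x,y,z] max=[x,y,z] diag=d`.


A = translate([12.6, -4.8, 10]) sphere(r=8.3) → bbox [4.3,-13.1,1.7] .. [20.9,3.5,18.3]
B = cube([1.5, 7.6, 8]) → bbox [0,0,0] .. [1.5,7.6,8]
lo = A.lo+B.lo = [4.3+0, -13.1+0, 1.7+0] = [4.300,-13.100,1.700]
hi = A.hi+B.hi = [20.9+1.5, 3.5+7.6, 18.3+8] = [22.400,11.100,26.300]
diag = √(18.1²+24.2²+24.6²) = √1518.41 = 38.967

min=[4.300,-13.100,1.700] max=[22.400,11.100,26.300] diag=38.967


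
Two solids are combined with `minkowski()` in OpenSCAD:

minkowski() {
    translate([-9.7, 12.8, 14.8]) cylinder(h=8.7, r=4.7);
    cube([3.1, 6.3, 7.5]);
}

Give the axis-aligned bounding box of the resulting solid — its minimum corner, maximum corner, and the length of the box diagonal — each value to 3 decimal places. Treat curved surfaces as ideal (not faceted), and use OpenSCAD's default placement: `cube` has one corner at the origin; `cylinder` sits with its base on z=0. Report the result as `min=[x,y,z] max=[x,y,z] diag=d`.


min=[-14.400,8.100,14.800] max=[-1.900,23.800,31.000] diag=25.791

A = translate([-9.7, 12.8, 14.8]) cylinder(h=8.7, r=4.7) → bbox [-14.4,8.1,14.8] .. [-5,17.5,23.5]
B = cube([3.1, 6.3, 7.5]) → bbox [0,0,0] .. [3.1,6.3,7.5]
lo = A.lo+B.lo = [-14.4+0, 8.1+0, 14.8+0] = [-14.400,8.100,14.800]
hi = A.hi+B.hi = [-5+3.1, 17.5+6.3, 23.5+7.5] = [-1.900,23.800,31.000]
diag = √(12.5²+15.7²+16.2²) = √665.18 = 25.791


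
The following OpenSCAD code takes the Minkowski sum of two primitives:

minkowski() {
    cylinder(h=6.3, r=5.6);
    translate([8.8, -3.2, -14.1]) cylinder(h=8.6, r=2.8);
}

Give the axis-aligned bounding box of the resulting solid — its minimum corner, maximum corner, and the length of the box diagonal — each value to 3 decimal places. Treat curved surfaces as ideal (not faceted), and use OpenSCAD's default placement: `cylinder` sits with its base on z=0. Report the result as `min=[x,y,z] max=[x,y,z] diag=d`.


A = translate([8.8, -3.2, -14.1]) cylinder(h=8.6, r=2.8) → bbox [6,-6,-14.1] .. [11.6,-0.4,-5.5]
B = cylinder(h=6.3, r=5.6) → bbox [-5.6,-5.6,0] .. [5.6,5.6,6.3]
lo = A.lo+B.lo = [6-5.6, -6-5.6, -14.1+0] = [0.400,-11.600,-14.100]
hi = A.hi+B.hi = [11.6+5.6, -0.4+5.6, -5.5+6.3] = [17.200,5.200,0.800]
diag = √(16.8²+16.8²+14.9²) = √786.49 = 28.044

min=[0.400,-11.600,-14.100] max=[17.200,5.200,0.800] diag=28.044


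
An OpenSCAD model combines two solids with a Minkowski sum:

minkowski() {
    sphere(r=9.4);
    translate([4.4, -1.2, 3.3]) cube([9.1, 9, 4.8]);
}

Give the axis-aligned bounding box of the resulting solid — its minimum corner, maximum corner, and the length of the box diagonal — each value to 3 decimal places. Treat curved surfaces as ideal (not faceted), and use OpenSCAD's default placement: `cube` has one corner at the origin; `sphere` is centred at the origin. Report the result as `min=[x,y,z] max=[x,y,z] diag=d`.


min=[-5.000,-10.600,-6.100] max=[22.900,17.200,17.500] diag=45.915

A = translate([4.4, -1.2, 3.3]) cube([9.1, 9, 4.8]) → bbox [4.4,-1.2,3.3] .. [13.5,7.8,8.1]
B = sphere(r=9.4) → bbox [-9.4,-9.4,-9.4] .. [9.4,9.4,9.4]
lo = A.lo+B.lo = [4.4-9.4, -1.2-9.4, 3.3-9.4] = [-5.000,-10.600,-6.100]
hi = A.hi+B.hi = [13.5+9.4, 7.8+9.4, 8.1+9.4] = [22.900,17.200,17.500]
diag = √(27.9²+27.8²+23.6²) = √2108.21 = 45.915


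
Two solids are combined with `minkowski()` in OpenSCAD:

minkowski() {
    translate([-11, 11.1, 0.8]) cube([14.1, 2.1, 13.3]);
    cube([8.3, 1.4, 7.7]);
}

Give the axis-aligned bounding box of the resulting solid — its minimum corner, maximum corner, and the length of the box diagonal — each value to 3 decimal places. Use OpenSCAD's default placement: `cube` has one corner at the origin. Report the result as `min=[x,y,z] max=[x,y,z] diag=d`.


min=[-11.000,11.100,0.800] max=[11.400,14.600,21.800] diag=30.903

A = translate([-11, 11.1, 0.8]) cube([14.1, 2.1, 13.3]) → bbox [-11,11.1,0.8] .. [3.1,13.2,14.1]
B = cube([8.3, 1.4, 7.7]) → bbox [0,0,0] .. [8.3,1.4,7.7]
lo = A.lo+B.lo = [-11+0, 11.1+0, 0.8+0] = [-11.000,11.100,0.800]
hi = A.hi+B.hi = [3.1+8.3, 13.2+1.4, 14.1+7.7] = [11.400,14.600,21.800]
diag = √(22.4²+3.5²+21²) = √955.01 = 30.903


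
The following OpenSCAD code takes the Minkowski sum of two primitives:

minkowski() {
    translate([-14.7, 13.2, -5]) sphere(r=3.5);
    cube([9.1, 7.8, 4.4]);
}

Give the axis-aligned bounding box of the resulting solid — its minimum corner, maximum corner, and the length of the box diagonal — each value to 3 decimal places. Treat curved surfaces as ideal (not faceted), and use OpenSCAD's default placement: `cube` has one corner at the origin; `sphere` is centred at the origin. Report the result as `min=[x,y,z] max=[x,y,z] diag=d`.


min=[-18.200,9.700,-8.500] max=[-2.100,24.500,2.900] diag=24.662

A = translate([-14.7, 13.2, -5]) sphere(r=3.5) → bbox [-18.2,9.7,-8.5] .. [-11.2,16.7,-1.5]
B = cube([9.1, 7.8, 4.4]) → bbox [0,0,0] .. [9.1,7.8,4.4]
lo = A.lo+B.lo = [-18.2+0, 9.7+0, -8.5+0] = [-18.200,9.700,-8.500]
hi = A.hi+B.hi = [-11.2+9.1, 16.7+7.8, -1.5+4.4] = [-2.100,24.500,2.900]
diag = √(16.1²+14.8²+11.4²) = √608.21 = 24.662


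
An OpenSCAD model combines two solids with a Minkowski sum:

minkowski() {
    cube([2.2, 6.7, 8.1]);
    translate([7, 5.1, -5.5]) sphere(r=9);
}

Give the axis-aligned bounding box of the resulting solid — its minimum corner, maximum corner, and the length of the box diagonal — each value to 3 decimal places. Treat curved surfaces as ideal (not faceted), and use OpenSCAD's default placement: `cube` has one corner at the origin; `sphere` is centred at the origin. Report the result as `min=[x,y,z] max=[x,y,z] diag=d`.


min=[-2.000,-3.900,-14.500] max=[18.200,20.800,11.600] diag=41.223

A = translate([7, 5.1, -5.5]) sphere(r=9) → bbox [-2,-3.9,-14.5] .. [16,14.1,3.5]
B = cube([2.2, 6.7, 8.1]) → bbox [0,0,0] .. [2.2,6.7,8.1]
lo = A.lo+B.lo = [-2+0, -3.9+0, -14.5+0] = [-2.000,-3.900,-14.500]
hi = A.hi+B.hi = [16+2.2, 14.1+6.7, 3.5+8.1] = [18.200,20.800,11.600]
diag = √(20.2²+24.7²+26.1²) = √1699.34 = 41.223


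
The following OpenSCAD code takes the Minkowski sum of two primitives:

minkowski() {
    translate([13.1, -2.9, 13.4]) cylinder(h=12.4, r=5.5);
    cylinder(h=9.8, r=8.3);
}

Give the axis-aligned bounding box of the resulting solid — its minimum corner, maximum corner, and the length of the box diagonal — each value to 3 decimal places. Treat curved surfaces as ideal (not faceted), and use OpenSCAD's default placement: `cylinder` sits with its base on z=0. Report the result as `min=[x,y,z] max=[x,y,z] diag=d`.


A = translate([13.1, -2.9, 13.4]) cylinder(h=12.4, r=5.5) → bbox [7.6,-8.4,13.4] .. [18.6,2.6,25.8]
B = cylinder(h=9.8, r=8.3) → bbox [-8.3,-8.3,0] .. [8.3,8.3,9.8]
lo = A.lo+B.lo = [7.6-8.3, -8.4-8.3, 13.4+0] = [-0.700,-16.700,13.400]
hi = A.hi+B.hi = [18.6+8.3, 2.6+8.3, 25.8+9.8] = [26.900,10.900,35.600]
diag = √(27.6²+27.6²+22.2²) = √2016.36 = 44.904

min=[-0.700,-16.700,13.400] max=[26.900,10.900,35.600] diag=44.904


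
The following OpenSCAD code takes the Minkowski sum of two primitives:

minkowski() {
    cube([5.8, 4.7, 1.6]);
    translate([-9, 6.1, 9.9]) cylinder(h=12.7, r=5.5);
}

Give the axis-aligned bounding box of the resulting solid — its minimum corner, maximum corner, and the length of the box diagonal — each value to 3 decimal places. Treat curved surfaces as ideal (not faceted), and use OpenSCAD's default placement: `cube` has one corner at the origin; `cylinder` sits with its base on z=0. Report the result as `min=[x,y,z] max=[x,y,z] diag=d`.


A = translate([-9, 6.1, 9.9]) cylinder(h=12.7, r=5.5) → bbox [-14.5,0.6,9.9] .. [-3.5,11.6,22.6]
B = cube([5.8, 4.7, 1.6]) → bbox [0,0,0] .. [5.8,4.7,1.6]
lo = A.lo+B.lo = [-14.5+0, 0.6+0, 9.9+0] = [-14.500,0.600,9.900]
hi = A.hi+B.hi = [-3.5+5.8, 11.6+4.7, 22.6+1.6] = [2.300,16.300,24.200]
diag = √(16.8²+15.7²+14.3²) = √733.22 = 27.078

min=[-14.500,0.600,9.900] max=[2.300,16.300,24.200] diag=27.078


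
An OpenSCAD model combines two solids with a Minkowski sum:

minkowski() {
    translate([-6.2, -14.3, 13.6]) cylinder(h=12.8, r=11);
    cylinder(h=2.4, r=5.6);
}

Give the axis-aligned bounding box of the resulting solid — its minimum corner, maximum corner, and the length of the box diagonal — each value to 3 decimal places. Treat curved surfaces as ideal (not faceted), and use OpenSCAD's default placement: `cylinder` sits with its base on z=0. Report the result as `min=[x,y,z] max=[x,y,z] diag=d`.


A = translate([-6.2, -14.3, 13.6]) cylinder(h=12.8, r=11) → bbox [-17.2,-25.3,13.6] .. [4.8,-3.3,26.4]
B = cylinder(h=2.4, r=5.6) → bbox [-5.6,-5.6,0] .. [5.6,5.6,2.4]
lo = A.lo+B.lo = [-17.2-5.6, -25.3-5.6, 13.6+0] = [-22.800,-30.900,13.600]
hi = A.hi+B.hi = [4.8+5.6, -3.3+5.6, 26.4+2.4] = [10.400,2.300,28.800]
diag = √(33.2²+33.2²+15.2²) = √2435.52 = 49.351

min=[-22.800,-30.900,13.600] max=[10.400,2.300,28.800] diag=49.351


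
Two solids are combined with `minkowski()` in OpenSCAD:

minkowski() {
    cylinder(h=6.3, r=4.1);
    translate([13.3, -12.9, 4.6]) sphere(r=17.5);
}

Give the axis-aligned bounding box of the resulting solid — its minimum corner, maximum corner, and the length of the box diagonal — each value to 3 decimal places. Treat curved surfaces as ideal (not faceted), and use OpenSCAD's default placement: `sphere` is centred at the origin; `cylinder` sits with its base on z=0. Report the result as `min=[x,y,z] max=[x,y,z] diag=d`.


min=[-8.300,-34.500,-12.900] max=[34.900,8.700,28.400] diag=73.744

A = translate([13.3, -12.9, 4.6]) sphere(r=17.5) → bbox [-4.2,-30.4,-12.9] .. [30.8,4.6,22.1]
B = cylinder(h=6.3, r=4.1) → bbox [-4.1,-4.1,0] .. [4.1,4.1,6.3]
lo = A.lo+B.lo = [-4.2-4.1, -30.4-4.1, -12.9+0] = [-8.300,-34.500,-12.900]
hi = A.hi+B.hi = [30.8+4.1, 4.6+4.1, 22.1+6.3] = [34.900,8.700,28.400]
diag = √(43.2²+43.2²+41.3²) = √5438.17 = 73.744


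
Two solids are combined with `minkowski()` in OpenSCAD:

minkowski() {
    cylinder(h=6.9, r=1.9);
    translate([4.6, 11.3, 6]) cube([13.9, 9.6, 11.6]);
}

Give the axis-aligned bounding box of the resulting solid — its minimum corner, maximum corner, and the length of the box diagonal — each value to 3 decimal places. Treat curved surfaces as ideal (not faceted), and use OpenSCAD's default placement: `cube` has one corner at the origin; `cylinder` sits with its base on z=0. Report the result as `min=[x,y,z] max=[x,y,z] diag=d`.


min=[2.700,9.400,6.000] max=[20.400,22.800,24.500] diag=28.898

A = translate([4.6, 11.3, 6]) cube([13.9, 9.6, 11.6]) → bbox [4.6,11.3,6] .. [18.5,20.9,17.6]
B = cylinder(h=6.9, r=1.9) → bbox [-1.9,-1.9,0] .. [1.9,1.9,6.9]
lo = A.lo+B.lo = [4.6-1.9, 11.3-1.9, 6+0] = [2.700,9.400,6.000]
hi = A.hi+B.hi = [18.5+1.9, 20.9+1.9, 17.6+6.9] = [20.400,22.800,24.500]
diag = √(17.7²+13.4²+18.5²) = √835.1 = 28.898


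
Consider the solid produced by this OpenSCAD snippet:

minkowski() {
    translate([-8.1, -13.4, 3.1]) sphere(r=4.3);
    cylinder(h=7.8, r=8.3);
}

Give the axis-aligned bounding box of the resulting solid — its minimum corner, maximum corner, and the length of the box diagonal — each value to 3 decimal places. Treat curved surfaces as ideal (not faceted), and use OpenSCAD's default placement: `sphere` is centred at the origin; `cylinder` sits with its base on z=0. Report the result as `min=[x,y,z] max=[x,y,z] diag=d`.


min=[-20.700,-26.000,-1.200] max=[4.500,-0.800,15.200] diag=39.231

A = translate([-8.1, -13.4, 3.1]) sphere(r=4.3) → bbox [-12.4,-17.7,-1.2] .. [-3.8,-9.1,7.4]
B = cylinder(h=7.8, r=8.3) → bbox [-8.3,-8.3,0] .. [8.3,8.3,7.8]
lo = A.lo+B.lo = [-12.4-8.3, -17.7-8.3, -1.2+0] = [-20.700,-26.000,-1.200]
hi = A.hi+B.hi = [-3.8+8.3, -9.1+8.3, 7.4+7.8] = [4.500,-0.800,15.200]
diag = √(25.2²+25.2²+16.4²) = √1539.04 = 39.231


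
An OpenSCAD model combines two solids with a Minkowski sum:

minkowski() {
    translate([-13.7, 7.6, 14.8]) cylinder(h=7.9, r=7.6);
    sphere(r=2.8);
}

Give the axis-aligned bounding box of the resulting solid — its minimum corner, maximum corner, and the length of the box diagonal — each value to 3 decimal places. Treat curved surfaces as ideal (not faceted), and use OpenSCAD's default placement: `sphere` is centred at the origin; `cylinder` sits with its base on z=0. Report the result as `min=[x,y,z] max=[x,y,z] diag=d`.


min=[-24.100,-2.800,12.000] max=[-3.300,18.000,25.500] diag=32.366

A = translate([-13.7, 7.6, 14.8]) cylinder(h=7.9, r=7.6) → bbox [-21.3,0,14.8] .. [-6.1,15.2,22.7]
B = sphere(r=2.8) → bbox [-2.8,-2.8,-2.8] .. [2.8,2.8,2.8]
lo = A.lo+B.lo = [-21.3-2.8, 0-2.8, 14.8-2.8] = [-24.100,-2.800,12.000]
hi = A.hi+B.hi = [-6.1+2.8, 15.2+2.8, 22.7+2.8] = [-3.300,18.000,25.500]
diag = √(20.8²+20.8²+13.5²) = √1047.53 = 32.366


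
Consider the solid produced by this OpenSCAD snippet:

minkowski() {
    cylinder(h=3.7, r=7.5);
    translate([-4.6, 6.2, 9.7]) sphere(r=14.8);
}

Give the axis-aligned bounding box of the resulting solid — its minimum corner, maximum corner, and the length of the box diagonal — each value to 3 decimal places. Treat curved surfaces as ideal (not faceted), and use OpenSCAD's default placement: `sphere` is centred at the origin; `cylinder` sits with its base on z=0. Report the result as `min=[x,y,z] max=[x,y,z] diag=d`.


min=[-26.900,-16.100,-5.100] max=[17.700,28.500,28.200] diag=71.325

A = translate([-4.6, 6.2, 9.7]) sphere(r=14.8) → bbox [-19.4,-8.6,-5.1] .. [10.2,21,24.5]
B = cylinder(h=3.7, r=7.5) → bbox [-7.5,-7.5,0] .. [7.5,7.5,3.7]
lo = A.lo+B.lo = [-19.4-7.5, -8.6-7.5, -5.1+0] = [-26.900,-16.100,-5.100]
hi = A.hi+B.hi = [10.2+7.5, 21+7.5, 24.5+3.7] = [17.700,28.500,28.200]
diag = √(44.6²+44.6²+33.3²) = √5087.21 = 71.325


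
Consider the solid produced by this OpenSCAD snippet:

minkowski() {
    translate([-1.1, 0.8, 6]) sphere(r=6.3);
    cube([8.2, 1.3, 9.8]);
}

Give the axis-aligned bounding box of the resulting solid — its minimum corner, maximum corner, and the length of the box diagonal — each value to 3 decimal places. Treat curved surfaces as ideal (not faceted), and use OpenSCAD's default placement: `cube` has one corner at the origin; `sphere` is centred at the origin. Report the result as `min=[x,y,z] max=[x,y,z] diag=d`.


min=[-7.400,-5.500,-0.300] max=[13.400,8.400,22.100] diag=33.580

A = translate([-1.1, 0.8, 6]) sphere(r=6.3) → bbox [-7.4,-5.5,-0.3] .. [5.2,7.1,12.3]
B = cube([8.2, 1.3, 9.8]) → bbox [0,0,0] .. [8.2,1.3,9.8]
lo = A.lo+B.lo = [-7.4+0, -5.5+0, -0.3+0] = [-7.400,-5.500,-0.300]
hi = A.hi+B.hi = [5.2+8.2, 7.1+1.3, 12.3+9.8] = [13.400,8.400,22.100]
diag = √(20.8²+13.9²+22.4²) = √1127.61 = 33.580


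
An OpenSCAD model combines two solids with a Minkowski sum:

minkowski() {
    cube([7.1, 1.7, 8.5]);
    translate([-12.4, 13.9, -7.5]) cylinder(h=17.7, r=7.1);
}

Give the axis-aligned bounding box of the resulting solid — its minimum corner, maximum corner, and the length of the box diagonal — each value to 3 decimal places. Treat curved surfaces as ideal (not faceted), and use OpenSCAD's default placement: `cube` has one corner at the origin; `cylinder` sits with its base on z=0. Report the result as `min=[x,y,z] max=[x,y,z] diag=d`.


min=[-19.500,6.800,-7.500] max=[1.800,22.700,18.700] diag=37.322

A = translate([-12.4, 13.9, -7.5]) cylinder(h=17.7, r=7.1) → bbox [-19.5,6.8,-7.5] .. [-5.3,21,10.2]
B = cube([7.1, 1.7, 8.5]) → bbox [0,0,0] .. [7.1,1.7,8.5]
lo = A.lo+B.lo = [-19.5+0, 6.8+0, -7.5+0] = [-19.500,6.800,-7.500]
hi = A.hi+B.hi = [-5.3+7.1, 21+1.7, 10.2+8.5] = [1.800,22.700,18.700]
diag = √(21.3²+15.9²+26.2²) = √1392.94 = 37.322


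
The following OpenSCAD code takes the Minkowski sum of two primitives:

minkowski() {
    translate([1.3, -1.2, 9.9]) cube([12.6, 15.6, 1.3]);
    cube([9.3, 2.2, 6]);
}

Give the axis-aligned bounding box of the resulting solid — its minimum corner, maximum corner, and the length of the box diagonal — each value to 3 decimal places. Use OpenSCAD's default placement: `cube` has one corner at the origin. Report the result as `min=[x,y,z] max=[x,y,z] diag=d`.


A = translate([1.3, -1.2, 9.9]) cube([12.6, 15.6, 1.3]) → bbox [1.3,-1.2,9.9] .. [13.9,14.4,11.2]
B = cube([9.3, 2.2, 6]) → bbox [0,0,0] .. [9.3,2.2,6]
lo = A.lo+B.lo = [1.3+0, -1.2+0, 9.9+0] = [1.300,-1.200,9.900]
hi = A.hi+B.hi = [13.9+9.3, 14.4+2.2, 11.2+6] = [23.200,16.600,17.200]
diag = √(21.9²+17.8²+7.3²) = √849.74 = 29.150

min=[1.300,-1.200,9.900] max=[23.200,16.600,17.200] diag=29.150


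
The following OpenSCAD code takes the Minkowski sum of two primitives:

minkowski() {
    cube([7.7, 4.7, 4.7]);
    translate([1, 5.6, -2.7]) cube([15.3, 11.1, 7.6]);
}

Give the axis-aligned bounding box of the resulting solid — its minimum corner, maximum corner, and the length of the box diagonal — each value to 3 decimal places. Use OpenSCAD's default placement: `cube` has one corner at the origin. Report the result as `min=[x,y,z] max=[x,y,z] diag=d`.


min=[1.000,5.600,-2.700] max=[24.000,21.400,9.600] diag=30.495

A = translate([1, 5.6, -2.7]) cube([15.3, 11.1, 7.6]) → bbox [1,5.6,-2.7] .. [16.3,16.7,4.9]
B = cube([7.7, 4.7, 4.7]) → bbox [0,0,0] .. [7.7,4.7,4.7]
lo = A.lo+B.lo = [1+0, 5.6+0, -2.7+0] = [1.000,5.600,-2.700]
hi = A.hi+B.hi = [16.3+7.7, 16.7+4.7, 4.9+4.7] = [24.000,21.400,9.600]
diag = √(23²+15.8²+12.3²) = √929.93 = 30.495


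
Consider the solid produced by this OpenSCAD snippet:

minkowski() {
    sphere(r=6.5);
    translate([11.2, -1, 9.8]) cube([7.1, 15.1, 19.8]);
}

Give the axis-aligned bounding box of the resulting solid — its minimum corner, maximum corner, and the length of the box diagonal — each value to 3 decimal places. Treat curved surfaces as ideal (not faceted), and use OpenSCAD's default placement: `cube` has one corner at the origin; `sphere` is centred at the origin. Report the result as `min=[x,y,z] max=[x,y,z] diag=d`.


min=[4.700,-7.500,3.300] max=[24.800,20.600,36.100] diag=47.639

A = translate([11.2, -1, 9.8]) cube([7.1, 15.1, 19.8]) → bbox [11.2,-1,9.8] .. [18.3,14.1,29.6]
B = sphere(r=6.5) → bbox [-6.5,-6.5,-6.5] .. [6.5,6.5,6.5]
lo = A.lo+B.lo = [11.2-6.5, -1-6.5, 9.8-6.5] = [4.700,-7.500,3.300]
hi = A.hi+B.hi = [18.3+6.5, 14.1+6.5, 29.6+6.5] = [24.800,20.600,36.100]
diag = √(20.1²+28.1²+32.8²) = √2269.46 = 47.639


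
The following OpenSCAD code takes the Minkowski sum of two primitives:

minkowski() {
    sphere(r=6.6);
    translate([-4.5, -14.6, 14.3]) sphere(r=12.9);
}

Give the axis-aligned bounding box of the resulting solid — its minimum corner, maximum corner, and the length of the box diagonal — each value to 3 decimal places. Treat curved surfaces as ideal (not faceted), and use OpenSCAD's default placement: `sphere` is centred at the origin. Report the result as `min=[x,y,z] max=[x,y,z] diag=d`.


A = translate([-4.5, -14.6, 14.3]) sphere(r=12.9) → bbox [-17.4,-27.5,1.4] .. [8.4,-1.7,27.2]
B = sphere(r=6.6) → bbox [-6.6,-6.6,-6.6] .. [6.6,6.6,6.6]
lo = A.lo+B.lo = [-17.4-6.6, -27.5-6.6, 1.4-6.6] = [-24.000,-34.100,-5.200]
hi = A.hi+B.hi = [8.4+6.6, -1.7+6.6, 27.2+6.6] = [15.000,4.900,33.800]
diag = √(39²+39²+39²) = √4563 = 67.550

min=[-24.000,-34.100,-5.200] max=[15.000,4.900,33.800] diag=67.550


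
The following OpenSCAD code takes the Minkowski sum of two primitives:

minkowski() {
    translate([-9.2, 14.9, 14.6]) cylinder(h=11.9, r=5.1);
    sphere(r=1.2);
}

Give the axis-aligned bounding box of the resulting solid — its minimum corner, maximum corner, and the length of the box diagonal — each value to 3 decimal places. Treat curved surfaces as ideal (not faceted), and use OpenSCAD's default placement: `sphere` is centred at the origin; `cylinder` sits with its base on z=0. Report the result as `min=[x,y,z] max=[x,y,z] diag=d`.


min=[-15.500,8.600,13.400] max=[-2.900,21.200,27.700] diag=22.848

A = translate([-9.2, 14.9, 14.6]) cylinder(h=11.9, r=5.1) → bbox [-14.3,9.8,14.6] .. [-4.1,20,26.5]
B = sphere(r=1.2) → bbox [-1.2,-1.2,-1.2] .. [1.2,1.2,1.2]
lo = A.lo+B.lo = [-14.3-1.2, 9.8-1.2, 14.6-1.2] = [-15.500,8.600,13.400]
hi = A.hi+B.hi = [-4.1+1.2, 20+1.2, 26.5+1.2] = [-2.900,21.200,27.700]
diag = √(12.6²+12.6²+14.3²) = √522.01 = 22.848


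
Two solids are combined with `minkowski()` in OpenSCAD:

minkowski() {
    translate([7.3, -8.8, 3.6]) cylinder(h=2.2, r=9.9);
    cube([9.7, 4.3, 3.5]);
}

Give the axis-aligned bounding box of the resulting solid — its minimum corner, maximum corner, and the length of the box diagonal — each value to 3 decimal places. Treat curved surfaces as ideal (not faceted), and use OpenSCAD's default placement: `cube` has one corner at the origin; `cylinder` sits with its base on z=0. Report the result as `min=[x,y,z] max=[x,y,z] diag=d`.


min=[-2.600,-18.700,3.600] max=[26.900,5.400,9.300] diag=38.517

A = translate([7.3, -8.8, 3.6]) cylinder(h=2.2, r=9.9) → bbox [-2.6,-18.7,3.6] .. [17.2,1.1,5.8]
B = cube([9.7, 4.3, 3.5]) → bbox [0,0,0] .. [9.7,4.3,3.5]
lo = A.lo+B.lo = [-2.6+0, -18.7+0, 3.6+0] = [-2.600,-18.700,3.600]
hi = A.hi+B.hi = [17.2+9.7, 1.1+4.3, 5.8+3.5] = [26.900,5.400,9.300]
diag = √(29.5²+24.1²+5.7²) = √1483.55 = 38.517
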